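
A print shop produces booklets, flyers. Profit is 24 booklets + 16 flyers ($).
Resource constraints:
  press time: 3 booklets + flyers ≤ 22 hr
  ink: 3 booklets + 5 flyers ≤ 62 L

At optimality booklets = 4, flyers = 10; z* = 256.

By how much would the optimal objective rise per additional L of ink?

At the optimum: press time uses 22 of 22 (binding); ink uses 62 of 62 (binding).
The binding rows give the dual system: 3·y_press time + 3·y_ink = 24 and 1·y_press time + 5·y_ink = 16.
→ y_press time = 6 and y_ink = 2.
Shadow price of ink = 2.

2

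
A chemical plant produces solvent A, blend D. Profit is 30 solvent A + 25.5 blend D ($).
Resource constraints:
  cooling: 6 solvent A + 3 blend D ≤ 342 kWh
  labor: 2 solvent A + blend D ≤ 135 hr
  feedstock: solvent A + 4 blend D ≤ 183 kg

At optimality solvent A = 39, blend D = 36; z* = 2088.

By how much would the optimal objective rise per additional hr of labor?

0

Check each constraint at x*: cooling 342/342 (tight); labor 114/135 (slack 21); feedstock 183/183 (tight).
Since labor is not tight, its dual is 0.
From A_Bᵀ y = c: 6·y_cooling + 1·y_feedstock = 30; 3·y_cooling + 4·y_feedstock = 25.5.
This yields shadow prices y_cooling = 4.5, y_feedstock = 3.
Shadow price of labor = 0.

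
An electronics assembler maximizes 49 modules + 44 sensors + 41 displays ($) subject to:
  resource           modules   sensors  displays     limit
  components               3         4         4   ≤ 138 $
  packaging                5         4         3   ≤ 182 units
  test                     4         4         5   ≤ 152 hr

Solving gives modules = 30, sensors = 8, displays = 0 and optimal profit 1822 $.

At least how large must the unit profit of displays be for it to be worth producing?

At the optimum: components uses 122 of 138 (slack = 16); packaging uses 182 of 182 (binding); test uses 152 of 152 (binding).
By complementary slackness, y = 0 for the non-binding constraint.
The binding rows give the dual system: 5·y_packaging + 4·y_test = 49 and 4·y_packaging + 4·y_test = 44.
→ y_packaging = 5 and y_test = 6.
displays enters the basis when its profit ≥ yᵀa₃ = 5·3 + 6·5 = 45.

45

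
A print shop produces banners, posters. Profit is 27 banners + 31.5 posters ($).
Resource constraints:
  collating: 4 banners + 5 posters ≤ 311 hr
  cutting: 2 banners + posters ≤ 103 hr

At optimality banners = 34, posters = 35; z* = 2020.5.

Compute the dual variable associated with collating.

6

Both collating and cutting are binding at x*.
From A_Bᵀ y = c: 4·y_collating + 2·y_cutting = 27; 5·y_collating + 1·y_cutting = 31.5.
Solving: y_collating = 6, y_cutting = 1.5.
Shadow price of collating = 6.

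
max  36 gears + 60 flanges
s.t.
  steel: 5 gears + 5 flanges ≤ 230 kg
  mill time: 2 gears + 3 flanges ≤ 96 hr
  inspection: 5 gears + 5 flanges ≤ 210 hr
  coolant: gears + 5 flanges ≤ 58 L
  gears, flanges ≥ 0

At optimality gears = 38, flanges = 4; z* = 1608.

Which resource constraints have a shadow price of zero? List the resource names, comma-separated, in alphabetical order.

steel: 210/230 (slack 20)
mill time: 88/96 (slack 8)
inspection: 210/210 (binding)
coolant: 58/58 (binding)
By complementary slackness, a constraint with positive slack has shadow price 0 → mill time, steel.

mill time, steel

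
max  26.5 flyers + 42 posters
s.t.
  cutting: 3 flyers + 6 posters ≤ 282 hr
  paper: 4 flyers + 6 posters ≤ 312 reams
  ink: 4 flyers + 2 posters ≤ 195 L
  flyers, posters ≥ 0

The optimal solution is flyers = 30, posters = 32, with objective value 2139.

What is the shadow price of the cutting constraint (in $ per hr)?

1.5

At the optimum: cutting uses 282 of 282 (binding); paper uses 312 of 312 (binding); ink uses 184 of 195 (slack = 11).
Since ink is not tight, its dual is 0.
The binding rows give the dual system: 3·y_cutting + 4·y_paper = 26.5 and 6·y_cutting + 6·y_paper = 42.
Solving: y_cutting = 1.5, y_paper = 5.5.
Shadow price of cutting = 1.5.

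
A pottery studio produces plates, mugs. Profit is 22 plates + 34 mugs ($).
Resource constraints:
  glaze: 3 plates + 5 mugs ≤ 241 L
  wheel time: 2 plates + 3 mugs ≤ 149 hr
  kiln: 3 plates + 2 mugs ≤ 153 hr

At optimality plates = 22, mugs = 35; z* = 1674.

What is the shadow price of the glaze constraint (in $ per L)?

At the optimum: glaze uses 241 of 241 (binding); wheel time uses 149 of 149 (binding); kiln uses 136 of 153 (slack = 17).
By complementary slackness, y = 0 for the non-binding constraint.
From A_Bᵀ y = c: 3·y_glaze + 2·y_wheel time = 22; 5·y_glaze + 3·y_wheel time = 34.
Solving: y_glaze = 2, y_wheel time = 8.
Shadow price of glaze = 2.

2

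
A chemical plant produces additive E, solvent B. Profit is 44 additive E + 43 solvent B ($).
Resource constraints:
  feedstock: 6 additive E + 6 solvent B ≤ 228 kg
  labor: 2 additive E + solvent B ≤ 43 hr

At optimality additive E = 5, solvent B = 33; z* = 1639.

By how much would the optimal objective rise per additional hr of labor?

Check each constraint at x*: feedstock 228/228 (tight); labor 43/43 (tight).
The binding rows give the dual system: 6·y_feedstock + 2·y_labor = 44 and 6·y_feedstock + 1·y_labor = 43.
→ y_feedstock = 7 and y_labor = 1.
Shadow price of labor = 1.

1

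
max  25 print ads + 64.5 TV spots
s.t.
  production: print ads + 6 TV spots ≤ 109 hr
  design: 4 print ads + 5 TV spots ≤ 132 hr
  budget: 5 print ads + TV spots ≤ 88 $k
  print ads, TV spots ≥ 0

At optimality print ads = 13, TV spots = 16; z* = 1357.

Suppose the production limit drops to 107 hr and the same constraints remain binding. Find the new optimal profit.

1343

Check each constraint at x*: production 109/109 (tight); design 132/132 (tight); budget 81/88 (slack 7).
Since budget is not tight, its dual is 0.
Dual feasibility on the basic columns requires 1·y_production + 4·y_design = 25, 6·y_production + 5·y_design = 64.5.
This yields shadow prices y_production = 7, y_design = 4.5.
Δz = y_production·Δb = 7 × (-2) = -14, so new z* = 1357 − 14 = 1343.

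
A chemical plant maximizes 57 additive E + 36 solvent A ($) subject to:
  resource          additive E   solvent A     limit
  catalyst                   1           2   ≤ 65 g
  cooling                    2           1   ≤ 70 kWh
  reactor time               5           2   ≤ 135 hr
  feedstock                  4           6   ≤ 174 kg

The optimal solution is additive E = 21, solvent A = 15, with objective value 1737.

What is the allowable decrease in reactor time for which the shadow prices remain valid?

77

Binding constraints: reactor time, feedstock. The basis is B = [[5,2],[4,6]] with det 22.
Per unit decrease in reactor time, x* moves by d = (-0.2727, 0.1818).
The basis stays optimal until additive E reaches 0; allowable decrease = 77 hr.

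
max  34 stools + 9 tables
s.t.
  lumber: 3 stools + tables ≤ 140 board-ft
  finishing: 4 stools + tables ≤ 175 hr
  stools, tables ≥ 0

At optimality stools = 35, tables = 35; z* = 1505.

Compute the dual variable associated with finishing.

7

Both lumber and finishing are binding at x*.
The binding rows give the dual system: 3·y_lumber + 4·y_finishing = 34 and 1·y_lumber + 1·y_finishing = 9.
→ y_lumber = 2 and y_finishing = 7.
Shadow price of finishing = 7.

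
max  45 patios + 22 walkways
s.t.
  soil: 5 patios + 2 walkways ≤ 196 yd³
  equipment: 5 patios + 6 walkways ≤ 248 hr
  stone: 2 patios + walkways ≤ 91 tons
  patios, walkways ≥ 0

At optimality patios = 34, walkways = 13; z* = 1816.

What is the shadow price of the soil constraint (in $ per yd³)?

8

At the optimum: soil uses 196 of 196 (binding); equipment uses 248 of 248 (binding); stone uses 81 of 91 (slack = 10).
Slack constraints have shadow price 0 (complementary slackness).
From A_Bᵀ y = c: 5·y_soil + 5·y_equipment = 45; 2·y_soil + 6·y_equipment = 22.
This yields shadow prices y_soil = 8, y_equipment = 1.
Shadow price of soil = 8.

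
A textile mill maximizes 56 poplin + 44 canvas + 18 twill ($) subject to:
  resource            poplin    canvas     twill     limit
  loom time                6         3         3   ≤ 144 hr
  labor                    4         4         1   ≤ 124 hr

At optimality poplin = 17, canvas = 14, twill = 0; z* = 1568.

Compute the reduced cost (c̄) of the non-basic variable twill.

-2

Both loom time and labor are binding at x*.
From A_Bᵀ y = c: 6·y_loom time + 4·y_labor = 56; 3·y_loom time + 4·y_labor = 44.
→ y_loom time = 4 and y_labor = 8.
Reduced cost of twill: c₃ − yᵀa₃ = 18 − (4·3 + 8·1) = 18 − 20 = -2.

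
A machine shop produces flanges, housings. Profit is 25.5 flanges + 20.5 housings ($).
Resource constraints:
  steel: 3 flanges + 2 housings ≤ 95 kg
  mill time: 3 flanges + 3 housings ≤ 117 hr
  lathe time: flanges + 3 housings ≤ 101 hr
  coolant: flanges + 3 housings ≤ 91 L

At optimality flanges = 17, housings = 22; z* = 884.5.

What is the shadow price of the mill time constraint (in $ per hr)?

At the optimum: steel uses 95 of 95 (binding); mill time uses 117 of 117 (binding); lathe time uses 83 of 101 (slack = 18); coolant uses 83 of 91 (slack = 8).
By complementary slackness, y = 0 for the non-binding constraints.
From A_Bᵀ y = c: 3·y_steel + 3·y_mill time = 25.5; 2·y_steel + 3·y_mill time = 20.5.
This yields shadow prices y_steel = 5, y_mill time = 3.5.
Shadow price of mill time = 3.5.

3.5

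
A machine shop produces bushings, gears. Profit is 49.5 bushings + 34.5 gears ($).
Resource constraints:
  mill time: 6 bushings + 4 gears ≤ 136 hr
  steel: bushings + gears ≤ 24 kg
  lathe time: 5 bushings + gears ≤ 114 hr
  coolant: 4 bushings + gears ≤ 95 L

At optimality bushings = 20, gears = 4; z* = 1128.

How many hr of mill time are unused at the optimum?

mill time used = 6·20 + 4·4 = 136; slack = 136 − 136 = 0.

0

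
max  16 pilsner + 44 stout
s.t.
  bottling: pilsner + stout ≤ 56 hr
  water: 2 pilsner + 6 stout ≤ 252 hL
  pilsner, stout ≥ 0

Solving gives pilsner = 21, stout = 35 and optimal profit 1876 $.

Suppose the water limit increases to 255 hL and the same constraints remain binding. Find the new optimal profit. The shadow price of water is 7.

1897

Δb = 3, so new z* = 1876 + (7)·(3) = 1876 + 21 = 1897.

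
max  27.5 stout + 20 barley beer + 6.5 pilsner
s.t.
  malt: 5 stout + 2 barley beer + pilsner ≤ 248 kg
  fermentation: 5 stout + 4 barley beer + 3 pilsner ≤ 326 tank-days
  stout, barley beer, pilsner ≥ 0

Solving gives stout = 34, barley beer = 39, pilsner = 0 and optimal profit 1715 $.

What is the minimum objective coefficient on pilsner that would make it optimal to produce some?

14.5

Check each constraint at x*: malt 248/248 (tight); fermentation 326/326 (tight).
Dual feasibility on the basic columns requires 5·y_malt + 5·y_fermentation = 27.5, 2·y_malt + 4·y_fermentation = 20.
Solving: y_malt = 1, y_fermentation = 4.5.
pilsner enters the basis when its profit ≥ yᵀa₃ = 1·1 + 4.5·3 = 14.5.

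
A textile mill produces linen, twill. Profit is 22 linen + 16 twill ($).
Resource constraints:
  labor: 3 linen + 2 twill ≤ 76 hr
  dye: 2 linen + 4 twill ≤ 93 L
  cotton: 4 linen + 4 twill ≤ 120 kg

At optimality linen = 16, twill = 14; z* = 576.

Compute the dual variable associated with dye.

0

At the optimum: labor uses 76 of 76 (binding); dye uses 88 of 93 (slack = 5); cotton uses 120 of 120 (binding).
Since dye is not tight, its dual is 0.
From A_Bᵀ y = c: 3·y_labor + 4·y_cotton = 22; 2·y_labor + 4·y_cotton = 16.
This yields shadow prices y_labor = 6, y_cotton = 1.
Shadow price of dye = 0.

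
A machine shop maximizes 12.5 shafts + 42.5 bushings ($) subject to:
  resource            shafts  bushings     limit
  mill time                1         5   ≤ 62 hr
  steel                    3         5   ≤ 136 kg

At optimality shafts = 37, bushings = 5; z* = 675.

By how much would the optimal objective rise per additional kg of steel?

2

Both mill time and steel are binding at x*.
The binding rows give the dual system: 1·y_mill time + 3·y_steel = 12.5 and 5·y_mill time + 5·y_steel = 42.5.
Solving: y_mill time = 6.5, y_steel = 2.
Shadow price of steel = 2.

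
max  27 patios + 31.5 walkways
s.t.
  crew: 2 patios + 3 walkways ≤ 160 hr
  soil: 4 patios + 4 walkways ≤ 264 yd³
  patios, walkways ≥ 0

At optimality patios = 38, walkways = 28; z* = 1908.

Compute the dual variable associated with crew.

4.5

Both crew and soil are binding at x*.
From A_Bᵀ y = c: 2·y_crew + 4·y_soil = 27; 3·y_crew + 4·y_soil = 31.5.
This yields shadow prices y_crew = 4.5, y_soil = 4.5.
Shadow price of crew = 4.5.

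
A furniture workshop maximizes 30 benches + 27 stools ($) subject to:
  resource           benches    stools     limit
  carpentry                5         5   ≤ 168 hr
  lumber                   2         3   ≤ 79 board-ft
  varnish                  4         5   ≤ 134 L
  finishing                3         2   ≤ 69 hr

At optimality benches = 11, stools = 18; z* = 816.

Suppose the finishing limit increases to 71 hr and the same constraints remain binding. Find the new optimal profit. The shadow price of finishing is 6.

Δb = 2, so new z* = 816 + (6)·(2) = 816 + 12 = 828.

828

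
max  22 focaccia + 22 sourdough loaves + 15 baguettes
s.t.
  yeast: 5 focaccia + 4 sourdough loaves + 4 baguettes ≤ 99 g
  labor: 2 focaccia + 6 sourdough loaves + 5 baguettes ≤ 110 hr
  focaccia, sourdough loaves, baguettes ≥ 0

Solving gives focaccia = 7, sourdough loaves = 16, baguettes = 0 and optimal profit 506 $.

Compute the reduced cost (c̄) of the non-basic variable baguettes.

Check each constraint at x*: yeast 99/99 (tight); labor 110/110 (tight).
From A_Bᵀ y = c: 5·y_yeast + 2·y_labor = 22; 4·y_yeast + 6·y_labor = 22.
This yields shadow prices y_yeast = 4, y_labor = 1.
Reduced cost of baguettes: c₃ − yᵀa₃ = 15 − (4·4 + 1·5) = 15 − 21 = -6.

-6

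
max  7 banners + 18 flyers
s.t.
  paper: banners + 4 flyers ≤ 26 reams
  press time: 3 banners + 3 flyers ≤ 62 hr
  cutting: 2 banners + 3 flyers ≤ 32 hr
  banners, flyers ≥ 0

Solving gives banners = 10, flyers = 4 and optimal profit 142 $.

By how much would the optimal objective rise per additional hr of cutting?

At the optimum: paper uses 26 of 26 (binding); press time uses 42 of 62 (slack = 20); cutting uses 32 of 32 (binding).
Slack constraints have shadow price 0 (complementary slackness).
From A_Bᵀ y = c: 1·y_paper + 2·y_cutting = 7; 4·y_paper + 3·y_cutting = 18.
→ y_paper = 3 and y_cutting = 2.
Shadow price of cutting = 2.

2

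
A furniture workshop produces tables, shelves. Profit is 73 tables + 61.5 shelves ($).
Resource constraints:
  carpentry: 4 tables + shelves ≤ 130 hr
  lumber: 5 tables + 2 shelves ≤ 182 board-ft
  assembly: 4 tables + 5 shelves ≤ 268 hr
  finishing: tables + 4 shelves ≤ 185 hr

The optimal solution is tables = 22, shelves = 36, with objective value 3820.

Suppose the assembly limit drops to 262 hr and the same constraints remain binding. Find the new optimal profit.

At the optimum: carpentry uses 124 of 130 (slack = 6); lumber uses 182 of 182 (binding); assembly uses 268 of 268 (binding); finishing uses 166 of 185 (slack = 19).
By complementary slackness, y = 0 for the non-binding constraints.
The binding rows give the dual system: 5·y_lumber + 4·y_assembly = 73 and 2·y_lumber + 5·y_assembly = 61.5.
Solving: y_lumber = 7, y_assembly = 9.5.
Δz = y_assembly·Δb = 9.5 × (-6) = -57, so new z* = 3820 − 57 = 3763.

3763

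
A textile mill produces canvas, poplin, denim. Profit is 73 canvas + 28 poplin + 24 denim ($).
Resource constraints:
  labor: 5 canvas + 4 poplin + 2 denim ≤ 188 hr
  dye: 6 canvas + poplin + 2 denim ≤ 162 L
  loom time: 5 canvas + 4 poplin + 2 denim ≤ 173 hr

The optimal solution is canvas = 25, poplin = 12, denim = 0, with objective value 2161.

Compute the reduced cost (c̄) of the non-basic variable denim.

-2

Binding: dye and loom time. Non-binding: labor (15 unused).
Since labor is not tight, its dual is 0.
The binding rows give the dual system: 6·y_dye + 5·y_loom time = 73 and 1·y_dye + 4·y_loom time = 28.
→ y_dye = 8 and y_loom time = 5.
Reduced cost of denim: c₃ − yᵀa₃ = 24 − (8·2 + 5·2) = 24 − 26 = -2.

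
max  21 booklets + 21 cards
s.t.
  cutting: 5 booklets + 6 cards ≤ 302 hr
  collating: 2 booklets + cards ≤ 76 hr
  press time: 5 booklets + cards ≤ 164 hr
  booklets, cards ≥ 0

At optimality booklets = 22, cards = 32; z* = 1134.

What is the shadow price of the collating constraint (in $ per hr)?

Binding: cutting and collating. Non-binding: press time (22 unused).
By complementary slackness, y = 0 for the non-binding constraint.
The binding rows give the dual system: 5·y_cutting + 2·y_collating = 21 and 6·y_cutting + 1·y_collating = 21.
→ y_cutting = 3 and y_collating = 3.
Shadow price of collating = 3.

3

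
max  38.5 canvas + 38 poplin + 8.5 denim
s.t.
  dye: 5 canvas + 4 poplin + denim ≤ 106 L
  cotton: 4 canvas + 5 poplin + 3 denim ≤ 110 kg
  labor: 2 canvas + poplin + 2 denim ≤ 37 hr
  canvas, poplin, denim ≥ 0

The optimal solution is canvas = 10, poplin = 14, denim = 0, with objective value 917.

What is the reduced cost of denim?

At the optimum: dye uses 106 of 106 (binding); cotton uses 110 of 110 (binding); labor uses 34 of 37 (slack = 3).
By complementary slackness, y = 0 for the non-binding constraint.
From A_Bᵀ y = c: 5·y_dye + 4·y_cotton = 38.5; 4·y_dye + 5·y_cotton = 38.
→ y_dye = 4.5 and y_cotton = 4.
Reduced cost of denim: c₃ − yᵀa₃ = 8.5 − (4.5·1 + 4·3) = 8.5 − 16.5 = -8.

-8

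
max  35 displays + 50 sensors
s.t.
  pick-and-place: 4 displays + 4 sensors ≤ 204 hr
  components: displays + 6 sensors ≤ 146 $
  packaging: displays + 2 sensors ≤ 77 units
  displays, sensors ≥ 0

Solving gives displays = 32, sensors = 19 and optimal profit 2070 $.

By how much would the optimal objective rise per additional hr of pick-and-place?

At the optimum: pick-and-place uses 204 of 204 (binding); components uses 146 of 146 (binding); packaging uses 70 of 77 (slack = 7).
Since packaging is not tight, its dual is 0.
From A_Bᵀ y = c: 4·y_pick-and-place + 1·y_components = 35; 4·y_pick-and-place + 6·y_components = 50.
→ y_pick-and-place = 8 and y_components = 3.
Shadow price of pick-and-place = 8.

8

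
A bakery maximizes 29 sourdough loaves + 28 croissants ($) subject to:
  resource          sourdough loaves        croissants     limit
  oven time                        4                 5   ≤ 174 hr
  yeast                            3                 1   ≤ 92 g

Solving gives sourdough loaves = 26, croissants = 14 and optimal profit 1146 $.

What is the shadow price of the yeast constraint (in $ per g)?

3

At the optimum: oven time uses 174 of 174 (binding); yeast uses 92 of 92 (binding).
Dual feasibility on the basic columns requires 4·y_oven time + 3·y_yeast = 29, 5·y_oven time + 1·y_yeast = 28.
This yields shadow prices y_oven time = 5, y_yeast = 3.
Shadow price of yeast = 3.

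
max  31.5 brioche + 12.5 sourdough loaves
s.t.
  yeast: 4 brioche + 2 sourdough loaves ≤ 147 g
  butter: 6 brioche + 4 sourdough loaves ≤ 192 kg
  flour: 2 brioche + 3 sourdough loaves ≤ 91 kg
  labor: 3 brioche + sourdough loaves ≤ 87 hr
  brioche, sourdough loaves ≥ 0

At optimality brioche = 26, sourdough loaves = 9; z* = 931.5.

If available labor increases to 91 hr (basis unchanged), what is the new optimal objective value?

Check each constraint at x*: yeast 122/147 (slack 25); butter 192/192 (tight); flour 79/91 (slack 12); labor 87/87 (tight).
Since yeast, flour are not tight, their duals are 0.
The binding rows give the dual system: 6·y_butter + 3·y_labor = 31.5 and 4·y_butter + 1·y_labor = 12.5.
This yields shadow prices y_butter = 1, y_labor = 8.5.
Δz = y_labor·Δb = 8.5 × (4) = 34, so new z* = 931.5 + 34 = 965.5.

965.5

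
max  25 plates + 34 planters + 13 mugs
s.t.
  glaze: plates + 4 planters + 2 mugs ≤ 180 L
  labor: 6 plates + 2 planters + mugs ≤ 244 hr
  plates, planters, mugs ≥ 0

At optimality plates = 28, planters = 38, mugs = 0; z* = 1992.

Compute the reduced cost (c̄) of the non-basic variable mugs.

Both glaze and labor are binding at x*.
Dual feasibility on the basic columns requires 1·y_glaze + 6·y_labor = 25, 4·y_glaze + 2·y_labor = 34.
This yields shadow prices y_glaze = 7, y_labor = 3.
Reduced cost of mugs: c₃ − yᵀa₃ = 13 − (7·2 + 3·1) = 13 − 17 = -4.

-4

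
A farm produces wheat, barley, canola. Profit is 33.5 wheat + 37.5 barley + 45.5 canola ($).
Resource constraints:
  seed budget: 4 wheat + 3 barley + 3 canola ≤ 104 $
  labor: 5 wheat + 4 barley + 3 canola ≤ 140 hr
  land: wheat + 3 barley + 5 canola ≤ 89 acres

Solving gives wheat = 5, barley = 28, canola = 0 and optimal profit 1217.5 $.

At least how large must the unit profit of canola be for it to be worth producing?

Check each constraint at x*: seed budget 104/104 (tight); labor 137/140 (slack 3); land 89/89 (tight).
Slack constraints have shadow price 0 (complementary slackness).
The binding rows give the dual system: 4·y_seed budget + 1·y_land = 33.5 and 3·y_seed budget + 3·y_land = 37.5.
→ y_seed budget = 7 and y_land = 5.5.
canola enters the basis when its profit ≥ yᵀa₃ = 7·3 + 5.5·5 = 48.5.

48.5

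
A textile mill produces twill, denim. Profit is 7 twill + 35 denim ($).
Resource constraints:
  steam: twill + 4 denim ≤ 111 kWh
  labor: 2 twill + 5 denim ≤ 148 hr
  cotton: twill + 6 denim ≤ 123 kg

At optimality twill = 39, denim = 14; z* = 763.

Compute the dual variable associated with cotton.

At the optimum: steam uses 95 of 111 (slack = 16); labor uses 148 of 148 (binding); cotton uses 123 of 123 (binding).
By complementary slackness, y = 0 for the non-binding constraint.
The binding rows give the dual system: 2·y_labor + 1·y_cotton = 7 and 5·y_labor + 6·y_cotton = 35.
→ y_labor = 1 and y_cotton = 5.
Shadow price of cotton = 5.

5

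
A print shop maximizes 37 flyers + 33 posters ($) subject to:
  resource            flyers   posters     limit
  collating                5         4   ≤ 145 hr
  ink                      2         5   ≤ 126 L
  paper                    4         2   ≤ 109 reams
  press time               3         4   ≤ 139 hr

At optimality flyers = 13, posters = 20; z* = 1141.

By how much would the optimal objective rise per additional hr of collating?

At the optimum: collating uses 145 of 145 (binding); ink uses 126 of 126 (binding); paper uses 92 of 109 (slack = 17); press time uses 119 of 139 (slack = 20).
Since paper, press time are not tight, their duals are 0.
From A_Bᵀ y = c: 5·y_collating + 2·y_ink = 37; 4·y_collating + 5·y_ink = 33.
Solving: y_collating = 7, y_ink = 1.
Shadow price of collating = 7.

7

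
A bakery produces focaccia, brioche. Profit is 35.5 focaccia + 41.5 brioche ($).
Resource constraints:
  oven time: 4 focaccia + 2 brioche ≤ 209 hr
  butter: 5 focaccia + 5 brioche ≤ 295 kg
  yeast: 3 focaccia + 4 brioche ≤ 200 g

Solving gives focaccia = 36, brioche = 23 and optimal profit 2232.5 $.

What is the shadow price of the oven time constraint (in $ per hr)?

0

Binding: butter and yeast. Non-binding: oven time (19 unused).
Slack constraints have shadow price 0 (complementary slackness).
From A_Bᵀ y = c: 5·y_butter + 3·y_yeast = 35.5; 5·y_butter + 4·y_yeast = 41.5.
Solving: y_butter = 3.5, y_yeast = 6.
Shadow price of oven time = 0.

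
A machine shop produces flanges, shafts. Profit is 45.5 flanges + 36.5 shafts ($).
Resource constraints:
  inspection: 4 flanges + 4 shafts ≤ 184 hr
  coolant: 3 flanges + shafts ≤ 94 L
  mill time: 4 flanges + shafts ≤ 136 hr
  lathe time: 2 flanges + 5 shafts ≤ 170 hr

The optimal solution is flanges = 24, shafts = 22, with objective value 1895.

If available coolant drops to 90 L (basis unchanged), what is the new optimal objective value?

Check each constraint at x*: inspection 184/184 (tight); coolant 94/94 (tight); mill time 118/136 (slack 18); lathe time 158/170 (slack 12).
Since mill time, lathe time are not tight, their duals are 0.
Dual feasibility on the basic columns requires 4·y_inspection + 3·y_coolant = 45.5, 4·y_inspection + 1·y_coolant = 36.5.
This yields shadow prices y_inspection = 8, y_coolant = 4.5.
Δz = y_coolant·Δb = 4.5 × (-4) = -18, so new z* = 1895 − 18 = 1877.

1877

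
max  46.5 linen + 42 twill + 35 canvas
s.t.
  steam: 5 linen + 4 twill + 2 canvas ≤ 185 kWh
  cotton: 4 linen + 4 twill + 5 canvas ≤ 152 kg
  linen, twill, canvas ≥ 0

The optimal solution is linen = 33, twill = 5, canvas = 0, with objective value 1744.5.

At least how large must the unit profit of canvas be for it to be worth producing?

39

Both steam and cotton are binding at x*.
The binding rows give the dual system: 5·y_steam + 4·y_cotton = 46.5 and 4·y_steam + 4·y_cotton = 42.
Solving: y_steam = 4.5, y_cotton = 6.
canvas enters the basis when its profit ≥ yᵀa₃ = 4.5·2 + 6·5 = 39.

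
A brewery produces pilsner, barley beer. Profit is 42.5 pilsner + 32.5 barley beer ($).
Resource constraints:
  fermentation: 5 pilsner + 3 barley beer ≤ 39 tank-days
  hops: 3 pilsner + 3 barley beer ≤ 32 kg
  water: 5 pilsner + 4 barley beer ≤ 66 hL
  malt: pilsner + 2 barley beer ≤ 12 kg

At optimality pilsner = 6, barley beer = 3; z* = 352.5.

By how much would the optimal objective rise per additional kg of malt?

Binding: fermentation and malt. Non-binding: hops (5 unused), water (24 unused).
By complementary slackness, y = 0 for the non-binding constraints.
From A_Bᵀ y = c: 5·y_fermentation + 1·y_malt = 42.5; 3·y_fermentation + 2·y_malt = 32.5.
Solving: y_fermentation = 7.5, y_malt = 5.
Shadow price of malt = 5.

5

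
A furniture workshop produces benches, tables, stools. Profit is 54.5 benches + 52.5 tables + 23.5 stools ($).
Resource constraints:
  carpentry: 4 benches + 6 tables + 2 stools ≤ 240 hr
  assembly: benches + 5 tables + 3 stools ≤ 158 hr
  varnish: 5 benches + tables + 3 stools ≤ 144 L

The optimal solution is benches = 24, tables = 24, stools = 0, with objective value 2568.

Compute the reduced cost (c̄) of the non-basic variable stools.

-6

Binding: carpentry and varnish. Non-binding: assembly (14 unused).
Slack constraints have shadow price 0 (complementary slackness).
Dual feasibility on the basic columns requires 4·y_carpentry + 5·y_varnish = 54.5, 6·y_carpentry + 1·y_varnish = 52.5.
→ y_carpentry = 8 and y_varnish = 4.5.
Reduced cost of stools: c₃ − yᵀa₃ = 23.5 − (8·2 + 4.5·3) = 23.5 − 29.5 = -6.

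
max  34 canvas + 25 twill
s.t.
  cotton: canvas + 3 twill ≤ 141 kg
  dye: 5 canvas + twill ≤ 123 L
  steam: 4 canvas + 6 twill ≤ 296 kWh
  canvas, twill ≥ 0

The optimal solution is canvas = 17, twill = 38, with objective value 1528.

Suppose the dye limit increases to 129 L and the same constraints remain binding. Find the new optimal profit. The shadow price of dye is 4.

1552

Δb = 6, so new z* = 1528 + (4)·(6) = 1528 + 24 = 1552.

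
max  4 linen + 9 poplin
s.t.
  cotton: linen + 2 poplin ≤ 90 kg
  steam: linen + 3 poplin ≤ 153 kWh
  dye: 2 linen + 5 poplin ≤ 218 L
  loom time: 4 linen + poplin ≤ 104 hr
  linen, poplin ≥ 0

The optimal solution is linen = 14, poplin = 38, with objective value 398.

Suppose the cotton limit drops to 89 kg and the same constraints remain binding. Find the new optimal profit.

At the optimum: cotton uses 90 of 90 (binding); steam uses 128 of 153 (slack = 25); dye uses 218 of 218 (binding); loom time uses 94 of 104 (slack = 10).
Slack constraints have shadow price 0 (complementary slackness).
Dual feasibility on the basic columns requires 1·y_cotton + 2·y_dye = 4, 2·y_cotton + 5·y_dye = 9.
This yields shadow prices y_cotton = 2, y_dye = 1.
Δz = y_cotton·Δb = 2 × (-1) = -2, so new z* = 398 − 2 = 396.

396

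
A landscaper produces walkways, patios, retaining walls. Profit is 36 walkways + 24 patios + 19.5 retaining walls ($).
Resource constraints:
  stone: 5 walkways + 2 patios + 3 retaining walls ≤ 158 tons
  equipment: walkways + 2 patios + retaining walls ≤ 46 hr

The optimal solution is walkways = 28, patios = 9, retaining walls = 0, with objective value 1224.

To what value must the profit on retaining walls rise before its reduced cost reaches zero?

Check each constraint at x*: stone 158/158 (tight); equipment 46/46 (tight).
From A_Bᵀ y = c: 5·y_stone + 1·y_equipment = 36; 2·y_stone + 2·y_equipment = 24.
Solving: y_stone = 6, y_equipment = 6.
retaining walls enters the basis when its profit ≥ yᵀa₃ = 6·3 + 6·1 = 24.

24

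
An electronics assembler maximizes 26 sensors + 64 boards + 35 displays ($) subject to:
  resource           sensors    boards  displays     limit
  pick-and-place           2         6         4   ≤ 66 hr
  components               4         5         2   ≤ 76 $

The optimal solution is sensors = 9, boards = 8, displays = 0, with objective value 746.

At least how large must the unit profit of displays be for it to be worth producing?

Both pick-and-place and components are binding at x*.
From A_Bᵀ y = c: 2·y_pick-and-place + 4·y_components = 26; 6·y_pick-and-place + 5·y_components = 64.
→ y_pick-and-place = 9 and y_components = 2.
displays enters the basis when its profit ≥ yᵀa₃ = 9·4 + 2·2 = 40.

40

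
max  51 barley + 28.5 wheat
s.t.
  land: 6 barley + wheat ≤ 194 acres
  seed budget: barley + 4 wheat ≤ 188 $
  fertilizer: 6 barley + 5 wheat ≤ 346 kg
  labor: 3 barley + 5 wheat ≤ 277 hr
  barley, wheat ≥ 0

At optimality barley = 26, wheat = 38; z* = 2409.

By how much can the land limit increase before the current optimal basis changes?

152

Binding constraints: land, fertilizer. The basis is B = [[6,1],[6,5]] with det 24.
Per unit increase in land, x* moves by d = (0.2083, -0.25).
The basis stays optimal until wheat reaches 0; allowable increase = 152 acres.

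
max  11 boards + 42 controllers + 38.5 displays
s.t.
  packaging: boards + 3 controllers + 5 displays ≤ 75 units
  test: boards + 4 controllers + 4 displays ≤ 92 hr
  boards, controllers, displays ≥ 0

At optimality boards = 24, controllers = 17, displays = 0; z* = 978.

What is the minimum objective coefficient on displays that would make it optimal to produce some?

46

Check each constraint at x*: packaging 75/75 (tight); test 92/92 (tight).
Dual feasibility on the basic columns requires 1·y_packaging + 1·y_test = 11, 3·y_packaging + 4·y_test = 42.
This yields shadow prices y_packaging = 2, y_test = 9.
displays enters the basis when its profit ≥ yᵀa₃ = 2·5 + 9·4 = 46.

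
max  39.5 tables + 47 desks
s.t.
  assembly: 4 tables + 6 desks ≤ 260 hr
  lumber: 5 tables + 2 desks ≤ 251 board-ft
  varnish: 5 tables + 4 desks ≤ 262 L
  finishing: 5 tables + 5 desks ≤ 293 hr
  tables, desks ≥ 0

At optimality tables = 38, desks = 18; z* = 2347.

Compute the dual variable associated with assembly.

At the optimum: assembly uses 260 of 260 (binding); lumber uses 226 of 251 (slack = 25); varnish uses 262 of 262 (binding); finishing uses 280 of 293 (slack = 13).
By complementary slackness, y = 0 for the non-binding constraints.
Dual feasibility on the basic columns requires 4·y_assembly + 5·y_varnish = 39.5, 6·y_assembly + 4·y_varnish = 47.
→ y_assembly = 5.5 and y_varnish = 3.5.
Shadow price of assembly = 5.5.

5.5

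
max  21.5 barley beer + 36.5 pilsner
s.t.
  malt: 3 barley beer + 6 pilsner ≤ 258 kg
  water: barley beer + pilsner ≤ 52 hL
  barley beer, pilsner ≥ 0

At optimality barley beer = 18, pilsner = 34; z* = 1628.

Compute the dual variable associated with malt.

5

At the optimum: malt uses 258 of 258 (binding); water uses 52 of 52 (binding).
The binding rows give the dual system: 3·y_malt + 1·y_water = 21.5 and 6·y_malt + 1·y_water = 36.5.
→ y_malt = 5 and y_water = 6.5.
Shadow price of malt = 5.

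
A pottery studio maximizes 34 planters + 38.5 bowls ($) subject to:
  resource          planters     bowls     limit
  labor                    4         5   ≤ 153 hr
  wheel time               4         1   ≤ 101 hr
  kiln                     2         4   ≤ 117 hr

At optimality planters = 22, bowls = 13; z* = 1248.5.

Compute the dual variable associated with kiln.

0

At the optimum: labor uses 153 of 153 (binding); wheel time uses 101 of 101 (binding); kiln uses 96 of 117 (slack = 21).
By complementary slackness, y = 0 for the non-binding constraint.
The binding rows give the dual system: 4·y_labor + 4·y_wheel time = 34 and 5·y_labor + 1·y_wheel time = 38.5.
This yields shadow prices y_labor = 7.5, y_wheel time = 1.
Shadow price of kiln = 0.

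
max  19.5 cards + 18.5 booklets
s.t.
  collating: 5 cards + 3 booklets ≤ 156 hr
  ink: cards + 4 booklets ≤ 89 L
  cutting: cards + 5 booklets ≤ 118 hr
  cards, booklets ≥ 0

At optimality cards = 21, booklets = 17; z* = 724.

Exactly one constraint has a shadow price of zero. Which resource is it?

collating: 156/156 (binding)
ink: 89/89 (binding)
cutting: 106/118 (slack 12)
By complementary slackness, a constraint with positive slack has shadow price 0 → cutting.

cutting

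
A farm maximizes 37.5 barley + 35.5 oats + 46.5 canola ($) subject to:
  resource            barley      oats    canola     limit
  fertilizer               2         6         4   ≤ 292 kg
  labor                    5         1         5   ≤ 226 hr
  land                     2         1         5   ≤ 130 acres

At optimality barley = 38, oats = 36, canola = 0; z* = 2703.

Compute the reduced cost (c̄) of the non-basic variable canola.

At the optimum: fertilizer uses 292 of 292 (binding); labor uses 226 of 226 (binding); land uses 112 of 130 (slack = 18).
Slack constraints have shadow price 0 (complementary slackness).
The binding rows give the dual system: 2·y_fertilizer + 5·y_labor = 37.5 and 6·y_fertilizer + 1·y_labor = 35.5.
Solving: y_fertilizer = 5, y_labor = 5.5.
Reduced cost of canola: c₃ − yᵀa₃ = 46.5 − (5·4 + 5.5·5) = 46.5 − 47.5 = -1.

-1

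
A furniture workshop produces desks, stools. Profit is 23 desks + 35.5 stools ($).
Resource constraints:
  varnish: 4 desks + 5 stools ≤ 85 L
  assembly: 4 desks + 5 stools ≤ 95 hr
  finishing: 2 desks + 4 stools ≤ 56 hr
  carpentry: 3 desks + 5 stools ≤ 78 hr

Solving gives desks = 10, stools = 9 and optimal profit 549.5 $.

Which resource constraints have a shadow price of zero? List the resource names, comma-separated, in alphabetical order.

assembly, carpentry

varnish: 85/85 (binding)
assembly: 85/95 (slack 10)
finishing: 56/56 (binding)
carpentry: 75/78 (slack 3)
By complementary slackness, a constraint with positive slack has shadow price 0 → assembly, carpentry.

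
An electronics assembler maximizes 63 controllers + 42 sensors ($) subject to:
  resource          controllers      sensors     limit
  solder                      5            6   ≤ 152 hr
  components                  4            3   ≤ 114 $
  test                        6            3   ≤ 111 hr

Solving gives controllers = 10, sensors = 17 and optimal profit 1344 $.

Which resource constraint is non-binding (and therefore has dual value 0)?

components

solder: 152/152 (binding)
components: 91/114 (slack 23)
test: 111/111 (binding)
By complementary slackness, a constraint with positive slack has shadow price 0 → components.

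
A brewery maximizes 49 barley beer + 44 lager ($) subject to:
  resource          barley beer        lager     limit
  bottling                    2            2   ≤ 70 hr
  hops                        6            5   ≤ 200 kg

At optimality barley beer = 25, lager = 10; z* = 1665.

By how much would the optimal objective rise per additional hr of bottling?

At the optimum: bottling uses 70 of 70 (binding); hops uses 200 of 200 (binding).
Dual feasibility on the basic columns requires 2·y_bottling + 6·y_hops = 49, 2·y_bottling + 5·y_hops = 44.
→ y_bottling = 9.5 and y_hops = 5.
Shadow price of bottling = 9.5.

9.5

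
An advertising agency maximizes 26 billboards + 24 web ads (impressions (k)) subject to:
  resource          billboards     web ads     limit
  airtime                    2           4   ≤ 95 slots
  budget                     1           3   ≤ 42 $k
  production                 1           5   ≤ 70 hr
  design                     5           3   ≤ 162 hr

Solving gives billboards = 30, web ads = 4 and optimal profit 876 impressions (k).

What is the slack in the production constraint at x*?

20

production used = 1·30 + 5·4 = 50; slack = 70 − 50 = 20.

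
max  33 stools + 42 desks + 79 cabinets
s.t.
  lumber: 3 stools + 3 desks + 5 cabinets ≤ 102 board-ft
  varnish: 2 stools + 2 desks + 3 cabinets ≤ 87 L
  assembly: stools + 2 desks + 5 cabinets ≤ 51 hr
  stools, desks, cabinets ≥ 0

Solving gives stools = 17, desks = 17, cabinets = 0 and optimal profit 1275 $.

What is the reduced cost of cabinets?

-6

Binding: lumber and assembly. Non-binding: varnish (19 unused).
By complementary slackness, y = 0 for the non-binding constraint.
The binding rows give the dual system: 3·y_lumber + 1·y_assembly = 33 and 3·y_lumber + 2·y_assembly = 42.
Solving: y_lumber = 8, y_assembly = 9.
Reduced cost of cabinets: c₃ − yᵀa₃ = 79 − (8·5 + 9·5) = 79 − 85 = -6.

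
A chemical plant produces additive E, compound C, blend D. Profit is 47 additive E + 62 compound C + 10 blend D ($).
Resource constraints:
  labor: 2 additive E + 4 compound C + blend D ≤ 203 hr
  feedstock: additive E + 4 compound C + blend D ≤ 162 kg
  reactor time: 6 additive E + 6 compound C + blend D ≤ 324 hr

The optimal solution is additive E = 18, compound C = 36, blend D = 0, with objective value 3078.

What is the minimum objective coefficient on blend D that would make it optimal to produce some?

12

Check each constraint at x*: labor 180/203 (slack 23); feedstock 162/162 (tight); reactor time 324/324 (tight).
Slack constraints have shadow price 0 (complementary slackness).
The binding rows give the dual system: 1·y_feedstock + 6·y_reactor time = 47 and 4·y_feedstock + 6·y_reactor time = 62.
Solving: y_feedstock = 5, y_reactor time = 7.
blend D enters the basis when its profit ≥ yᵀa₃ = 5·1 + 7·1 = 12.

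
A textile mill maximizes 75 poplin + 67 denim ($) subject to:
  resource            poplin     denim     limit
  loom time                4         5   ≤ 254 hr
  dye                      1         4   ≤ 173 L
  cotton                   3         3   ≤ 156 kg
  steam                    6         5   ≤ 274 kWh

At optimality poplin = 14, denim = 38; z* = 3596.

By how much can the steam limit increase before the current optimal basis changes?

38

Binding constraints: cotton, steam. The basis is B = [[3,3],[6,5]] with det -3.
Per unit increase in steam, x* moves by d = (1, -1).
The basis stays optimal until denim reaches 0; allowable increase = 38 kWh.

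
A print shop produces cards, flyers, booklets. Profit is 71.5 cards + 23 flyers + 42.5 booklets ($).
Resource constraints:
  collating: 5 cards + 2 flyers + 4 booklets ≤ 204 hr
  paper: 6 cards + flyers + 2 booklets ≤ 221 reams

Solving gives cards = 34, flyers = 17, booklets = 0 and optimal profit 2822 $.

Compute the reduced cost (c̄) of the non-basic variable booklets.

Check each constraint at x*: collating 204/204 (tight); paper 221/221 (tight).
From A_Bᵀ y = c: 5·y_collating + 6·y_paper = 71.5; 2·y_collating + 1·y_paper = 23.
→ y_collating = 9.5 and y_paper = 4.
Reduced cost of booklets: c₃ − yᵀa₃ = 42.5 − (9.5·4 + 4·2) = 42.5 − 46 = -3.5.

-3.5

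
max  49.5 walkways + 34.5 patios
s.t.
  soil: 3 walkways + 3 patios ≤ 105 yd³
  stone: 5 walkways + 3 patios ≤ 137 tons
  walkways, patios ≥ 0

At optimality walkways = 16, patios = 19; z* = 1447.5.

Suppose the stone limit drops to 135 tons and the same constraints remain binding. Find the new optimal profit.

1432.5

Check each constraint at x*: soil 105/105 (tight); stone 137/137 (tight).
Dual feasibility on the basic columns requires 3·y_soil + 5·y_stone = 49.5, 3·y_soil + 3·y_stone = 34.5.
Solving: y_soil = 4, y_stone = 7.5.
Δz = y_stone·Δb = 7.5 × (-2) = -15, so new z* = 1447.5 − 15 = 1432.5.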